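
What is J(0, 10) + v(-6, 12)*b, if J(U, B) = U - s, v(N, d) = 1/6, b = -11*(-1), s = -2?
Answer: 23/6 ≈ 3.8333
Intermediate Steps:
b = 11
v(N, d) = 1/6
J(U, B) = 2 + U (J(U, B) = U - 1*(-2) = U + 2 = 2 + U)
J(0, 10) + v(-6, 12)*b = (2 + 0) + (1/6)*11 = 2 + 11/6 = 23/6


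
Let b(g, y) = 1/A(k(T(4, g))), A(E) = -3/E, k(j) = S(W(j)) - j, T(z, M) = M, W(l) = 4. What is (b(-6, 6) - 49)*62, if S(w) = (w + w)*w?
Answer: -11470/3 ≈ -3823.3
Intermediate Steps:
S(w) = 2*w² (S(w) = (2*w)*w = 2*w²)
k(j) = 32 - j (k(j) = 2*4² - j = 2*16 - j = 32 - j)
b(g, y) = -32/3 + g/3 (b(g, y) = 1/(-3/(32 - g)) = -32/3 + g/3)
(b(-6, 6) - 49)*62 = ((-32/3 + (⅓)*(-6)) - 49)*62 = ((-32/3 - 2) - 49)*62 = (-38/3 - 49)*62 = -185/3*62 = -11470/3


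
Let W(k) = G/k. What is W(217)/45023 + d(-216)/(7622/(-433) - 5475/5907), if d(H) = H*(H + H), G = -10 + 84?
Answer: -4112476878912418/816644237717 ≈ -5035.8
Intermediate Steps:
G = 74
W(k) = 74/k
d(H) = 2*H**2 (d(H) = H*(2*H) = 2*H**2)
W(217)/45023 + d(-216)/(7622/(-433) - 5475/5907) = (74/217)/45023 + (2*(-216)**2)/(7622/(-433) - 5475/5907) = (74*(1/217))*(1/45023) + (2*46656)/(7622*(-1/433) - 5475*1/5907) = (74/217)*(1/45023) + 93312/(-7622/433 - 1825/1969) = 74/9769991 + 93312/(-15797943/852577) = 74/9769991 + 93312*(-852577/15797943) = 74/9769991 - 2946506112/585109 = -4112476878912418/816644237717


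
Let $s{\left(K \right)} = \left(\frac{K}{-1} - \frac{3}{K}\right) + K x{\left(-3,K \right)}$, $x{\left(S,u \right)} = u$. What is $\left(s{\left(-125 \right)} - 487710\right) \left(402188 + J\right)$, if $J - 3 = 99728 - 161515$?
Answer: $- \frac{20082132958788}{125} \approx -1.6066 \cdot 10^{11}$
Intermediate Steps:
$J = -61784$ ($J = 3 + \left(99728 - 161515\right) = 3 - 61787 = -61784$)
$s{\left(K \right)} = K^{2} - K - \frac{3}{K}$ ($s{\left(K \right)} = \left(\frac{K}{-1} - \frac{3}{K}\right) + K K = \left(K \left(-1\right) - \frac{3}{K}\right) + K^{2} = \left(- K - \frac{3}{K}\right) + K^{2} = K^{2} - K - \frac{3}{K}$)
$\left(s{\left(-125 \right)} - 487710\right) \left(402188 + J\right) = \left(\left(\left(-125\right)^{2} - -125 - \frac{3}{-125}\right) - 487710\right) \left(402188 - 61784\right) = \left(\left(15625 + 125 - - \frac{3}{125}\right) - 487710\right) 340404 = \left(\left(15625 + 125 + \frac{3}{125}\right) - 487710\right) 340404 = \left(\frac{1968753}{125} - 487710\right) 340404 = \left(- \frac{58994997}{125}\right) 340404 = - \frac{20082132958788}{125}$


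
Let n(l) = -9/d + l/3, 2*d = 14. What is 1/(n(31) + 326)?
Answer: 21/7036 ≈ 0.0029847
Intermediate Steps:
d = 7 (d = (1/2)*14 = 7)
n(l) = -9/7 + l/3
1/(n(31) + 326) = 1/((-9/7 + (1/3)*31) + 326) = 1/((-9/7 + 31/3) + 326) = 1/(190/21 + 326) = 1/(7036/21) = 21/7036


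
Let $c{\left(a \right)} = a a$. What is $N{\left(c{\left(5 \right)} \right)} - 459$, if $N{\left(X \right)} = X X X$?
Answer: $15166$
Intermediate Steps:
$c{\left(a \right)} = a^{2}$
$N{\left(X \right)} = X^{3}$ ($N{\left(X \right)} = X^{2} X = X^{3}$)
$N{\left(c{\left(5 \right)} \right)} - 459 = \left(5^{2}\right)^{3} - 459 = 25^{3} - 459 = 15625 - 459 = 15166$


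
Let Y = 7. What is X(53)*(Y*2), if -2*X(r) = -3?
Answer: 21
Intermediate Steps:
X(r) = 3/2 (X(r) = -½*(-3) = 3/2)
X(53)*(Y*2) = 3*(7*2)/2 = (3/2)*14 = 21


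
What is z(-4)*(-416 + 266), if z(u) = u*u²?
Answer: 9600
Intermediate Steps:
z(u) = u³
z(-4)*(-416 + 266) = (-4)³*(-416 + 266) = -64*(-150) = 9600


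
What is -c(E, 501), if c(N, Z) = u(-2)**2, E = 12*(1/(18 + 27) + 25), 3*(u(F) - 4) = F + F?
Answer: -64/9 ≈ -7.1111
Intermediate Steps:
u(F) = 4 + 2*F/3 (u(F) = 4 + (F + F)/3 = 4 + (2*F)/3 = 4 + 2*F/3)
E = 4504/15 (E = 12*(1/45 + 25) = 12*(1126/45) = 4504/15 ≈ 300.27)
c(N, Z) = 64/9 (c(N, Z) = (4 + (2/3)*(-2))**2 = (4 - 4/3)**2 = (8/3)**2 = 64/9)
-c(E, 501) = -1*64/9 = -64/9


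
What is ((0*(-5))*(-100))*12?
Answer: 0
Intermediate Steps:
((0*(-5))*(-100))*12 = (0*(-100))*12 = 0*12 = 0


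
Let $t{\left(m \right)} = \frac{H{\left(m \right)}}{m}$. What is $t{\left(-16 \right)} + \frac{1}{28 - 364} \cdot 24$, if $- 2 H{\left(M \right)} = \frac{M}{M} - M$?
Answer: $\frac{103}{224} \approx 0.45982$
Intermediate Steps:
$H{\left(M \right)} = - \frac{1}{2} + \frac{M}{2}$ ($H{\left(M \right)} = - \frac{\frac{M}{M} - M}{2} = - \frac{1 - M}{2} = - \frac{1}{2} + \frac{M}{2}$)
$t{\left(m \right)} = \frac{- \frac{1}{2} + \frac{m}{2}}{m}$
$t{\left(-16 \right)} + \frac{1}{28 - 364} \cdot 24 = \frac{-1 - 16}{2 \left(-16\right)} + \frac{1}{28 - 364} \cdot 24 = \frac{1}{2} \left(- \frac{1}{16}\right) \left(-17\right) + \frac{1}{-336} \cdot 24 = \frac{17}{32} - \frac{1}{14} = \frac{103}{224}$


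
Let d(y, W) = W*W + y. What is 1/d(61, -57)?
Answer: 1/3310 ≈ 0.00030211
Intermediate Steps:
d(y, W) = y + W² (d(y, W) = W² + y = y + W²)
1/d(61, -57) = 1/(61 + (-57)²) = 1/(61 + 3249) = 1/3310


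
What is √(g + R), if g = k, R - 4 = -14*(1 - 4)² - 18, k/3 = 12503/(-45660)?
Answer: I*√8155267915/7610 ≈ 11.867*I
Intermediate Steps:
k = -12503/15220 (k = 3*(12503/(-45660)) = 3*(12503*(-1/45660)) = 3*(-12503/45660) = -12503/15220 ≈ -0.82148)
R = -140 (R = 4 + (-14*(1 - 4)² - 18) = 4 + (-14*(-3)² - 18) = 4 + (-14*9 - 18) = 4 + (-126 - 18) = 4 - 144 = -140)
g = -12503/15220 ≈ -0.82148
√(g + R) = √(-12503/15220 - 140) = √(-2143303/15220) = I*√8155267915/7610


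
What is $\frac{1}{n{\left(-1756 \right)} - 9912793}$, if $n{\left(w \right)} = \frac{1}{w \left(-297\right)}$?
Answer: $- \frac{521532}{5169838758875} \approx -1.0088 \cdot 10^{-7}$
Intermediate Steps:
$n{\left(w \right)} = - \frac{1}{297 w}$ ($n{\left(w \right)} = \frac{1}{\left(-297\right) w} = - \frac{1}{297 w}$)
$\frac{1}{n{\left(-1756 \right)} - 9912793} = \frac{1}{- \frac{1}{297 \left(-1756\right)} - 9912793} = \frac{1}{\left(- \frac{1}{297}\right) \left(- \frac{1}{1756}\right) - 9912793} = \frac{1}{\frac{1}{521532} - 9912793} = \frac{1}{- \frac{5169838758875}{521532}} = - \frac{521532}{5169838758875}$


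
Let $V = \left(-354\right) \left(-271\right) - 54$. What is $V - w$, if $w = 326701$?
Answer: $-230821$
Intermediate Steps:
$V = 95880$ ($V = 95934 - 54 = 95880$)
$V - w = 95880 - 326701 = -230821$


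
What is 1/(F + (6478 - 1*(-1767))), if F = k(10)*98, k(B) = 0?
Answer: 1/8245 ≈ 0.00012129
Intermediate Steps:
F = 0 (F = 0*98 = 0)
1/(F + (6478 - 1*(-1767))) = 1/(0 + (6478 - 1*(-1767))) = 1/(0 + (6478 + 1767)) = 1/(0 + 8245) = 1/8245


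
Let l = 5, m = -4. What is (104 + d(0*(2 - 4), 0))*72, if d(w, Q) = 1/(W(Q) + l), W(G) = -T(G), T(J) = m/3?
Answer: 142488/19 ≈ 7499.4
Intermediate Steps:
T(J) = -4/3
W(G) = 4/3 (W(G) = -1*(-4/3) = 4/3)
d(w, Q) = 3/19 (d(w, Q) = 1/(4/3 + 5) = 1/(19/3) = 3/19)
(104 + d(0*(2 - 4), 0))*72 = (104 + 3/19)*72 = (1979/19)*72 = 142488/19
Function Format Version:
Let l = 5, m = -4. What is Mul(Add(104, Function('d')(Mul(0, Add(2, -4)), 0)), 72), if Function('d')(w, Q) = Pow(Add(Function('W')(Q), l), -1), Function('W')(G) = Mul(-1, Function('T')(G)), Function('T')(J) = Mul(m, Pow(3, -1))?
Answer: Rational(142488, 19) ≈ 7499.4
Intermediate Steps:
Function('T')(J) = Rational(-4, 3) (Function('T')(J) = Mul(-4, Pow(3, -1)) = Mul(-4, Rational(1, 3)) = Rational(-4, 3))
Function('W')(G) = Rational(4, 3) (Function('W')(G) = Mul(-1, Rational(-4, 3)) = Rational(4, 3))
Function('d')(w, Q) = Rational(3, 19) (Function('d')(w, Q) = Pow(Add(Rational(4, 3), 5), -1) = Pow(Rational(19, 3), -1) = Rational(3, 19))
Mul(Add(104, Function('d')(Mul(0, Add(2, -4)), 0)), 72) = Mul(Add(104, Rational(3, 19)), 72) = Mul(Rational(1979, 19), 72) = Rational(142488, 19)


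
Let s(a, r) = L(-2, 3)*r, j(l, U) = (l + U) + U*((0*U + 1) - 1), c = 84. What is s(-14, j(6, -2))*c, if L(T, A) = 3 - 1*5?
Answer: -672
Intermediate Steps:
j(l, U) = U + l (j(l, U) = (U + l) + U*((0 + 1) - 1) = (U + l) + U*(1 - 1) = (U + l) + U*0 = (U + l) + 0 = U + l)
L(T, A) = -2 (L(T, A) = 3 - 5 = -2)
s(a, r) = -2*r
s(-14, j(6, -2))*c = -2*(-2 + 6)*84 = -2*4*84 = -8*84 = -672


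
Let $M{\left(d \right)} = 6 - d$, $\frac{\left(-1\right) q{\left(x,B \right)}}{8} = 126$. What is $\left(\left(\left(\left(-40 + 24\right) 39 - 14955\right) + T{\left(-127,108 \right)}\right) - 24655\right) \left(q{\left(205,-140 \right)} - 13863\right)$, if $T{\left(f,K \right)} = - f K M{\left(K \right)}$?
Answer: $21403324686$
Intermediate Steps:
$q{\left(x,B \right)} = -1008$ ($q{\left(x,B \right)} = \left(-8\right) 126 = -1008$)
$T{\left(f,K \right)} = - K f \left(6 - K\right)$ ($T{\left(f,K \right)} = - f K \left(6 - K\right) = - K f \left(6 - K\right)$)
$\left(\left(\left(\left(-40 + 24\right) 39 - 14955\right) + T{\left(-127,108 \right)}\right) - 24655\right) \left(q{\left(205,-140 \right)} - 13863\right) = \left(\left(\left(\left(-40 + 24\right) 39 - 14955\right) + 108 \left(-127\right) \left(-6 + 108\right)\right) - 24655\right) \left(-1008 - 13863\right) = \left(\left(\left(\left(-16\right) 39 - 14955\right) + 108 \left(-127\right) 102\right) - 24655\right) \left(-14871\right) = \left(\left(\left(-624 - 14955\right) - 1399032\right) - 24655\right) \left(-14871\right) = \left(\left(-15579 - 1399032\right) - 24655\right) \left(-14871\right) = \left(-1414611 - 24655\right) \left(-14871\right) = \left(-1439266\right) \left(-14871\right) = 21403324686$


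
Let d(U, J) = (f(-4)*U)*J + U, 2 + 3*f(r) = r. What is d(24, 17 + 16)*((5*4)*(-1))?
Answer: 31200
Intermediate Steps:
f(r) = -2/3 + r/3
d(U, J) = U - 2*J*U (d(U, J) = ((-2/3 + (1/3)*(-4))*U)*J + U = ((-2/3 - 4/3)*U)*J + U = (-2*U)*J + U = -2*J*U + U = U - 2*J*U)
d(24, 17 + 16)*((5*4)*(-1)) = (24*(1 - 2*(17 + 16)))*((5*4)*(-1)) = (24*(1 - 2*33))*(20*(-1)) = (24*(1 - 66))*(-20) = (24*(-65))*(-20) = -1560*(-20) = 31200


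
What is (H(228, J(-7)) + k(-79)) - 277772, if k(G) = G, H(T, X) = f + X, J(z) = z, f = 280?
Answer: -277578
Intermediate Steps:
H(T, X) = 280 + X
(H(228, J(-7)) + k(-79)) - 277772 = ((280 - 7) - 79) - 277772 = (273 - 79) - 277772 = 194 - 277772 = -277578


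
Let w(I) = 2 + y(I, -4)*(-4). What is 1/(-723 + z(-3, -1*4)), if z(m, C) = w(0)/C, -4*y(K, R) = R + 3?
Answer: -4/2893 ≈ -0.0013826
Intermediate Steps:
y(K, R) = -¾ - R/4 (y(K, R) = -(R + 3)/4 = -(3 + R)/4 = -¾ - R/4)
w(I) = 1 (w(I) = 2 + (-¾ - ¼*(-4))*(-4) = 2 + (-¾ + 1)*(-4) = 2 + (¼)*(-4) = 2 - 1 = 1)
z(m, C) = 1/C
1/(-723 + z(-3, -1*4)) = 1/(-723 + 1/(-1*4)) = 1/(-723 + 1/(-4)) = 1/(-723 - ¼) = 1/(-2893/4) = -4/2893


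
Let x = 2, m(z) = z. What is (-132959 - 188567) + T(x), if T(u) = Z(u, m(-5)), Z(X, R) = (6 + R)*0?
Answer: -321526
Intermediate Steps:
Z(X, R) = 0
T(u) = 0
(-132959 - 188567) + T(x) = (-132959 - 188567) + 0 = -321526 + 0 = -321526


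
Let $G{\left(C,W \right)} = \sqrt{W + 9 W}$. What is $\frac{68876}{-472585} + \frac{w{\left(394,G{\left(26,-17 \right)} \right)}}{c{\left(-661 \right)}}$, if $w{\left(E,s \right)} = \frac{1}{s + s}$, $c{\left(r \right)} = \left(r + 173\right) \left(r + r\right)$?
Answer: $- \frac{68876}{472585} - \frac{i \sqrt{170}}{219346240} \approx -0.14574 - 5.9442 \cdot 10^{-8} i$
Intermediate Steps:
$G{\left(C,W \right)} = \sqrt{10} \sqrt{W}$ ($G{\left(C,W \right)} = \sqrt{10 W} = \sqrt{10} \sqrt{W}$)
$c{\left(r \right)} = 2 r \left(173 + r\right)$ ($c{\left(r \right)} = \left(173 + r\right) 2 r = 2 r \left(173 + r\right)$)
$w{\left(E,s \right)} = \frac{1}{2 s}$
$\frac{68876}{-472585} + \frac{w{\left(394,G{\left(26,-17 \right)} \right)}}{c{\left(-661 \right)}} = \frac{68876}{-472585} + \frac{\frac{1}{2} \frac{1}{\sqrt{10} \sqrt{-17}}}{2 \left(-661\right) \left(173 - 661\right)} = 68876 \left(- \frac{1}{472585}\right) + \frac{\frac{1}{2} \frac{1}{\sqrt{10} i \sqrt{17}}}{2 \left(-661\right) \left(-488\right)} = - \frac{68876}{472585} + \frac{\frac{1}{2} \frac{1}{i \sqrt{170}}}{645136} = - \frac{68876}{472585} + \frac{\left(- \frac{1}{170}\right) i \sqrt{170}}{2} \cdot \frac{1}{645136} = - \frac{68876}{472585} + - \frac{i \sqrt{170}}{340} \cdot \frac{1}{645136} = - \frac{68876}{472585} - \frac{i \sqrt{170}}{219346240}$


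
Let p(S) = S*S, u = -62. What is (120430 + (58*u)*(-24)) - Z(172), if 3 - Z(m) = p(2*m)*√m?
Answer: 206731 + 236672*√43 ≈ 1.7587e+6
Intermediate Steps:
p(S) = S²
Z(m) = 3 - 4*m^(5/2) (Z(m) = 3 - (2*m)²*√m = 3 - 4*m²*√m = 3 - 4*m^(5/2))
(120430 + (58*u)*(-24)) - Z(172) = (120430 + (58*(-62))*(-24)) - (3 - 236672*√43) = (120430 - 3596*(-24)) - (3 - 236672*√43) = (120430 + 86304) - (3 - 236672*√43) = 206734 + (-3 + 236672*√43) = 206731 + 236672*√43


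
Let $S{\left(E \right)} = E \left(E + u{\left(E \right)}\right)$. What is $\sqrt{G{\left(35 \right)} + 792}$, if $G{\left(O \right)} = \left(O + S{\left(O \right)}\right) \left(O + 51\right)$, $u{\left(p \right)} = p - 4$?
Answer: $13 \sqrt{1198} \approx 449.96$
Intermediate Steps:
$u{\left(p \right)} = -4 + p$ ($u{\left(p \right)} = p - 4 = -4 + p$)
$S{\left(E \right)} = E \left(-4 + 2 E\right)$ ($S{\left(E \right)} = E \left(E + \left(-4 + E\right)\right) = E \left(-4 + 2 E\right)$)
$G{\left(O \right)} = \left(51 + O\right) \left(O + 2 O \left(-2 + O\right)\right)$ ($G{\left(O \right)} = \left(O + 2 O \left(-2 + O\right)\right) \left(O + 51\right) = \left(O + 2 O \left(-2 + O\right)\right) \left(51 + O\right) = \left(51 + O\right) \left(O + 2 O \left(-2 + O\right)\right)$)
$\sqrt{G{\left(35 \right)} + 792} = \sqrt{35 \left(-153 + 2 \cdot 35^{2} + 99 \cdot 35\right) + 792} = \sqrt{35 \left(-153 + 2 \cdot 1225 + 3465\right) + 792} = \sqrt{35 \left(-153 + 2450 + 3465\right) + 792} = \sqrt{35 \cdot 5762 + 792} = \sqrt{201670 + 792} = \sqrt{202462} = 13 \sqrt{1198}$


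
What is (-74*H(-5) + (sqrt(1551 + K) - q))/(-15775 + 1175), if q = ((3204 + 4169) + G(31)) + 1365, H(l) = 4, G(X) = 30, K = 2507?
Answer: 1133/1825 - sqrt(4058)/14600 ≈ 0.61646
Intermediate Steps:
q = 8768 (q = ((3204 + 4169) + 30) + 1365 = (7373 + 30) + 1365 = 7403 + 1365 = 8768)
(-74*H(-5) + (sqrt(1551 + K) - q))/(-15775 + 1175) = (-74*4 + (sqrt(1551 + 2507) - 1*8768))/(-15775 + 1175) = (-296 + (sqrt(4058) - 8768))/(-14600) = (-296 + (-8768 + sqrt(4058)))*(-1/14600) = (-9064 + sqrt(4058))*(-1/14600) = 1133/1825 - sqrt(4058)/14600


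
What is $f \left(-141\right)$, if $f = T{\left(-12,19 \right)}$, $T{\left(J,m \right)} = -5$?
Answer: $705$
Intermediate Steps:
$f = -5$
$f \left(-141\right) = \left(-5\right) \left(-141\right) = 705$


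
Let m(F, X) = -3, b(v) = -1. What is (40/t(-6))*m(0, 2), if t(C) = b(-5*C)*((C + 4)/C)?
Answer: 360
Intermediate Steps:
t(C) = -(4 + C)/C (t(C) = -(C + 4)/C = -(4 + C)/C)
(40/t(-6))*m(0, 2) = (40/(((-4 - 1*(-6))/(-6))))*(-3) = (40/((-(-4 + 6)/6)))*(-3) = (40/((-1/6*2)))*(-3) = (40/(-1/3))*(-3) = (40*(-3))*(-3) = -120*(-3) = 360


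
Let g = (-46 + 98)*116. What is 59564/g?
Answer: 14891/1508 ≈ 9.8747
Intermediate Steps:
g = 6032 (g = 52*116 = 6032)
59564/g = 59564/6032 = 59564*(1/6032) = 14891/1508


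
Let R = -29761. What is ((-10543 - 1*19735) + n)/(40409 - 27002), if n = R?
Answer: -20013/4469 ≈ -4.4782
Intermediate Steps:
n = -29761
((-10543 - 1*19735) + n)/(40409 - 27002) = ((-10543 - 1*19735) - 29761)/(40409 - 27002) = ((-10543 - 19735) - 29761)/13407 = (-30278 - 29761)*(1/13407) = -60039*1/13407 = -20013/4469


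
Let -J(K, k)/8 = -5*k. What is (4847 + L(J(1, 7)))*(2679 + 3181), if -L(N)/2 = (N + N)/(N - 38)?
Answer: 3433532220/121 ≈ 2.8376e+7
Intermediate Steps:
J(K, k) = 40*k (J(K, k) = -(-40)*k = 40*k)
L(N) = -4*N/(-38 + N) (L(N) = -2*(N + N)/(N - 38) = -2*2*N/(-38 + N) = -4*N/(-38 + N))
(4847 + L(J(1, 7)))*(2679 + 3181) = (4847 - 4*40*7/(-38 + 40*7))*(2679 + 3181) = (4847 - 4*280/(-38 + 280))*5860 = (4847 - 4*280/242)*5860 = (4847 - 4*280*1/242)*5860 = (4847 - 560/121)*5860 = (585927/121)*5860 = 3433532220/121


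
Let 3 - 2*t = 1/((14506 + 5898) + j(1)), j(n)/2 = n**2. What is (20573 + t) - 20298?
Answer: 11284517/40812 ≈ 276.50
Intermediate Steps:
j(n) = 2*n**2
t = 61217/40812 (t = 3/2 - 1/(2*((14506 + 5898) + 2*1**2)) = 3/2 - 1/(2*(20404 + 2*1)) = 3/2 - 1/(2*(20404 + 2)) = 3/2 - 1/2/20406 = 3/2 - 1/2*1/20406 = 3/2 - 1/40812 = 61217/40812 ≈ 1.5000)
(20573 + t) - 20298 = (20573 + 61217/40812) - 20298 = 839686493/40812 - 20298 = 11284517/40812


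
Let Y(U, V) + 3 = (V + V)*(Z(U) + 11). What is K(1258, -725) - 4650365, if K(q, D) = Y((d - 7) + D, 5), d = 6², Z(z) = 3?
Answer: -4650228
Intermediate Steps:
d = 36
Y(U, V) = -3 + 28*V (Y(U, V) = -3 + (V + V)*(3 + 11) = -3 + (2*V)*14 = -3 + 28*V)
K(q, D) = 137 (K(q, D) = -3 + 28*5 = -3 + 140 = 137)
K(1258, -725) - 4650365 = 137 - 4650365 = -4650228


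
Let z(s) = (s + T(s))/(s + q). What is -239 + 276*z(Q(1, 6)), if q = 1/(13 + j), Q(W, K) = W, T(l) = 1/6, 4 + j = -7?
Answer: -73/3 ≈ -24.333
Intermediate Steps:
j = -11 (j = -4 - 7 = -11)
T(l) = 1/6
q = 1/2 (q = 1/(13 - 11) = 1/2 ≈ 0.50000)
z(s) = (1/6 + s)/(1/2 + s) (z(s) = (s + 1/6)/(s + 1/2) = (1/6 + s)/(1/2 + s))
-239 + 276*z(Q(1, 6)) = -239 + 276*((1 + 6*1)/(3*(1 + 2*1))) = -239 + 276*((1 + 6)/(3*(1 + 2))) = -239 + 276*((1/3)*7/3) = -239 + 276*((1/3)*(1/3)*7) = -239 + 276*(7/9) = -239 + 644/3 = -73/3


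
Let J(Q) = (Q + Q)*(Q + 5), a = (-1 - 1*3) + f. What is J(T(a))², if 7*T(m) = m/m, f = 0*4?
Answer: 5184/2401 ≈ 2.1591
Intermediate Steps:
f = 0
a = -4 (a = (-1 - 1*3) + 0 = (-1 - 3) + 0 = -4 + 0 = -4)
T(m) = ⅐ (T(m) = (m/m)/7 = (⅐)*1 = ⅐)
J(Q) = 2*Q*(5 + Q) (J(Q) = (2*Q)*(5 + Q) = 2*Q*(5 + Q))
J(T(a))² = (2*(⅐)*(5 + ⅐))² = (2*(⅐)*(36/7))² = (72/49)² = 5184/2401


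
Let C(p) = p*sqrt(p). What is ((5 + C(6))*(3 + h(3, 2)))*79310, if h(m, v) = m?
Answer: 2379300 + 2855160*sqrt(6) ≈ 9.3730e+6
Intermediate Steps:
C(p) = p**(3/2)
((5 + C(6))*(3 + h(3, 2)))*79310 = ((5 + 6**(3/2))*(3 + 3))*79310 = ((5 + 6*sqrt(6))*6)*79310 = (30 + 36*sqrt(6))*79310 = 2379300 + 2855160*sqrt(6)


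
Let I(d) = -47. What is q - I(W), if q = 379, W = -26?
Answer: 426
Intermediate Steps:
q - I(W) = 379 - 1*(-47) = 379 + 47 = 426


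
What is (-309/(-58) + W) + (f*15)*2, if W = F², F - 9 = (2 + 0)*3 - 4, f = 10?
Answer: 24727/58 ≈ 426.33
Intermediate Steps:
F = 11 (F = 9 + ((2 + 0)*3 - 4) = 9 + (2*3 - 4) = 9 + (6 - 4) = 9 + 2 = 11)
W = 121 (W = 11² = 121)
(-309/(-58) + W) + (f*15)*2 = (-309/(-58) + 121) + (10*15)*2 = (-309*(-1/58) + 121) + 150*2 = (309/58 + 121) + 300 = 7327/58 + 300 = 24727/58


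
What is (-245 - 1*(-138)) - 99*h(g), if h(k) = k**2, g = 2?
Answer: -503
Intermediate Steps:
(-245 - 1*(-138)) - 99*h(g) = (-245 - 1*(-138)) - 99*2**2 = (-245 + 138) - 99*4 = -107 - 396 = -503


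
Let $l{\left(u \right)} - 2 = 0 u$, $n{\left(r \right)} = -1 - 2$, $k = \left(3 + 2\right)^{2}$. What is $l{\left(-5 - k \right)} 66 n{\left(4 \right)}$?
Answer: $-396$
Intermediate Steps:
$k = 25$ ($k = 5^{2} = 25$)
$n{\left(r \right)} = -3$
$l{\left(u \right)} = 2$ ($l{\left(u \right)} = 2 + 0 u = 2 + 0 = 2$)
$l{\left(-5 - k \right)} 66 n{\left(4 \right)} = 2 \cdot 66 \left(-3\right) = 2 \left(-198\right) = -396$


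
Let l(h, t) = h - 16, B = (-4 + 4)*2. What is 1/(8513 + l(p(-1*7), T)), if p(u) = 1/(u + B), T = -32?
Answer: 7/59478 ≈ 0.00011769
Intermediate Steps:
B = 0 (B = 0*2 = 0)
p(u) = 1/u (p(u) = 1/(u + 0) = 1/u)
l(h, t) = -16 + h
1/(8513 + l(p(-1*7), T)) = 1/(8513 + (-16 + 1/(-1*7))) = 1/(8513 + (-16 + 1/(-7))) = 1/(8513 + (-16 - ⅐)) = 1/(8513 - 113/7) = 1/(59478/7) = 7/59478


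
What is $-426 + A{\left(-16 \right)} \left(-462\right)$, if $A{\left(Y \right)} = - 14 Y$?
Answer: $-103914$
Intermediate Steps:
$-426 + A{\left(-16 \right)} \left(-462\right) = -426 + \left(-14\right) \left(-16\right) \left(-462\right) = -426 + 224 \left(-462\right) = -426 - 103488 = -103914$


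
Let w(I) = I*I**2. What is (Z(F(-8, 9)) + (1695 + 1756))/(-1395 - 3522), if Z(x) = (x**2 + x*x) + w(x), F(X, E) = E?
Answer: -4342/4917 ≈ -0.88306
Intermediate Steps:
w(I) = I**3
Z(x) = x**3 + 2*x**2 (Z(x) = (x**2 + x*x) + x**3 = (x**2 + x**2) + x**3 = 2*x**2 + x**3 = x**3 + 2*x**2)
(Z(F(-8, 9)) + (1695 + 1756))/(-1395 - 3522) = (9**2*(2 + 9) + (1695 + 1756))/(-1395 - 3522) = (81*11 + 3451)/(-4917) = (891 + 3451)*(-1/4917) = 4342*(-1/4917) = -4342/4917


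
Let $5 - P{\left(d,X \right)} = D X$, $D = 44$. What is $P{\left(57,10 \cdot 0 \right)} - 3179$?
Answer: $-3174$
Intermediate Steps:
$P{\left(d,X \right)} = 5 - 44 X$
$P{\left(57,10 \cdot 0 \right)} - 3179 = \left(5 - 44 \cdot 10 \cdot 0\right) - 3179 = \left(5 - 0\right) - 3179 = \left(5 + 0\right) - 3179 = 5 - 3179 = -3174$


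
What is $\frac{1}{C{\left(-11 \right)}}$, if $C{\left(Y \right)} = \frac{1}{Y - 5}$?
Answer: $-16$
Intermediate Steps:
$C{\left(Y \right)} = \frac{1}{-5 + Y}$
$\frac{1}{C{\left(-11 \right)}} = \frac{1}{\frac{1}{-5 - 11}} = \frac{1}{\frac{1}{-16}} = \frac{1}{- \frac{1}{16}} = -16$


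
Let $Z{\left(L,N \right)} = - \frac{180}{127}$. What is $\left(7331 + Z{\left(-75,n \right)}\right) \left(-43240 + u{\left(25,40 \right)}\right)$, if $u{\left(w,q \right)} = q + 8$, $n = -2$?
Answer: $- \frac{40205575544}{127} \approx -3.1658 \cdot 10^{8}$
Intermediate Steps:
$u{\left(w,q \right)} = 8 + q$
$Z{\left(L,N \right)} = - \frac{180}{127}$ ($Z{\left(L,N \right)} = \left(-180\right) \frac{1}{127} = - \frac{180}{127}$)
$\left(7331 + Z{\left(-75,n \right)}\right) \left(-43240 + u{\left(25,40 \right)}\right) = \left(7331 - \frac{180}{127}\right) \left(-43240 + \left(8 + 40\right)\right) = \frac{930857 \left(-43240 + 48\right)}{127} = \frac{930857}{127} \left(-43192\right) = - \frac{40205575544}{127}$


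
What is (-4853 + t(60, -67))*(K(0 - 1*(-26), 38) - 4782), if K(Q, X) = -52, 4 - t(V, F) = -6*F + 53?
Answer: 25639536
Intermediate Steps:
t(V, F) = -49 + 6*F (t(V, F) = 4 - (-6*F + 53) = 4 - (53 - 6*F) = 4 + (-53 + 6*F) = -49 + 6*F)
(-4853 + t(60, -67))*(K(0 - 1*(-26), 38) - 4782) = (-4853 + (-49 + 6*(-67)))*(-52 - 4782) = (-4853 + (-49 - 402))*(-4834) = (-4853 - 451)*(-4834) = -5304*(-4834) = 25639536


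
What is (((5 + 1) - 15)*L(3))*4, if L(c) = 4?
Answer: -144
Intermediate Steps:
(((5 + 1) - 15)*L(3))*4 = (((5 + 1) - 15)*4)*4 = ((6 - 15)*4)*4 = -9*4*4 = -36*4 = -144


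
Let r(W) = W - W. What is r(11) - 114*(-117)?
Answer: 13338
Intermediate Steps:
r(W) = 0
r(11) - 114*(-117) = 0 - 114*(-117) = 0 + 13338 = 13338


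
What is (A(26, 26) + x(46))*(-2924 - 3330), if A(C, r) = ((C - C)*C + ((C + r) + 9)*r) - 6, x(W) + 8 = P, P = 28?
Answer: -10006400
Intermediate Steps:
x(W) = 20 (x(W) = -8 + 28 = 20)
A(C, r) = -6 + r*(9 + C + r) (A(C, r) = (0*C + (9 + C + r)*r) - 6 = (0 + r*(9 + C + r)) - 6 = r*(9 + C + r) - 6 = -6 + r*(9 + C + r))
(A(26, 26) + x(46))*(-2924 - 3330) = ((-6 + 26² + 9*26 + 26*26) + 20)*(-2924 - 3330) = ((-6 + 676 + 234 + 676) + 20)*(-6254) = (1580 + 20)*(-6254) = 1600*(-6254) = -10006400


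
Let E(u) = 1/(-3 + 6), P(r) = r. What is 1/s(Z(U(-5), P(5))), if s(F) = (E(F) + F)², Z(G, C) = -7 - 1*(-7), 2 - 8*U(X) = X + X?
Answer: 9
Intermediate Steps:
E(u) = ⅓ (E(u) = 1/3 = ⅓)
U(X) = ¼ - X/4 (U(X) = ¼ - (X + X)/8 = ¼ - X/4)
Z(G, C) = 0 (Z(G, C) = -7 + 7 = 0)
s(F) = (⅓ + F)²
1/s(Z(U(-5), P(5))) = 1/((1 + 3*0)²/9) = 1/((1 + 0)²/9) = 1/((⅑)*1²) = 1/((⅑)*1) = 1/(⅑) = 9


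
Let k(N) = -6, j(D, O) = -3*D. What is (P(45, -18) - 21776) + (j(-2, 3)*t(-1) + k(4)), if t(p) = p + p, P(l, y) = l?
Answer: -21749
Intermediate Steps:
t(p) = 2*p
(P(45, -18) - 21776) + (j(-2, 3)*t(-1) + k(4)) = (45 - 21776) + ((-3*(-2))*(2*(-1)) - 6) = -21731 + (6*(-2) - 6) = -21731 + (-12 - 6) = -21731 - 18 = -21749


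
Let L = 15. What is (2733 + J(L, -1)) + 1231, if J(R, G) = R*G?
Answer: 3949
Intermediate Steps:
J(R, G) = G*R
(2733 + J(L, -1)) + 1231 = (2733 - 1*15) + 1231 = (2733 - 15) + 1231 = 2718 + 1231 = 3949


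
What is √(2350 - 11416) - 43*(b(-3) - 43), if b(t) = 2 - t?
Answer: 1634 + I*√9066 ≈ 1634.0 + 95.216*I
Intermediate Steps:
√(2350 - 11416) - 43*(b(-3) - 43) = √(2350 - 11416) - 43*((2 - 1*(-3)) - 43) = √(-9066) - 43*((2 + 3) - 43) = I*√9066 - 43*(5 - 43) = I*√9066 - 43*(-38) = I*√9066 + 1634 = 1634 + I*√9066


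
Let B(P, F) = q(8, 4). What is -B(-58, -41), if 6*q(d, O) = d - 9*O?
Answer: 14/3 ≈ 4.6667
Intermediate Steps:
q(d, O) = -3*O/2 + d/6 (q(d, O) = (d - 9*O)/6 = -3*O/2 + d/6)
B(P, F) = -14/3 (B(P, F) = -3/2*4 + (⅙)*8 = -6 + 4/3 = -14/3)
-B(-58, -41) = -1*(-14/3) = 14/3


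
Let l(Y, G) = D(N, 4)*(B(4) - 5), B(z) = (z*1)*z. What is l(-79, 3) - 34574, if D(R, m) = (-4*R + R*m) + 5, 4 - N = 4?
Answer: -34519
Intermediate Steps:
B(z) = z² (B(z) = z*z = z²)
N = 0 (N = 4 - 1*4 = 4 - 4 = 0)
D(R, m) = 5 - 4*R + R*m
l(Y, G) = 55 (l(Y, G) = (5 - 4*0 + 0*4)*(4² - 5) = (5 + 0 + 0)*(16 - 5) = 5*11 = 55)
l(-79, 3) - 34574 = 55 - 34574 = -34519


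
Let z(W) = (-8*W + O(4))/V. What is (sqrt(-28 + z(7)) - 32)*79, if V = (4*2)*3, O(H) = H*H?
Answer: -2528 + 79*I*sqrt(267)/3 ≈ -2528.0 + 430.29*I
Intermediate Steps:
O(H) = H**2
V = 24 (V = 8*3 = 24)
z(W) = 2/3 - W/3 (z(W) = (-8*W + 4**2)/24 = (-8*W + 16)*(1/24) = (16 - 8*W)*(1/24) = 2/3 - W/3)
(sqrt(-28 + z(7)) - 32)*79 = (sqrt(-28 + (2/3 - 1/3*7)) - 32)*79 = (sqrt(-28 + (2/3 - 7/3)) - 32)*79 = (sqrt(-28 - 5/3) - 32)*79 = (sqrt(-89/3) - 32)*79 = (I*sqrt(267)/3 - 32)*79 = (-32 + I*sqrt(267)/3)*79 = -2528 + 79*I*sqrt(267)/3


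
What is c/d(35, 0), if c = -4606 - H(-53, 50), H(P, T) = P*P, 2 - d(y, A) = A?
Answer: -7415/2 ≈ -3707.5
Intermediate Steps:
d(y, A) = 2 - A
H(P, T) = P**2
c = -7415 (c = -4606 - 1*(-53)**2 = -4606 - 1*2809 = -4606 - 2809 = -7415)
c/d(35, 0) = -7415/(2 - 1*0) = -7415/(2 + 0) = -7415/2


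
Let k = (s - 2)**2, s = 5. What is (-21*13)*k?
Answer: -2457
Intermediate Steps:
k = 9 (k = (5 - 2)**2 = 3**2 = 9)
(-21*13)*k = -21*13*9 = -273*9 = -2457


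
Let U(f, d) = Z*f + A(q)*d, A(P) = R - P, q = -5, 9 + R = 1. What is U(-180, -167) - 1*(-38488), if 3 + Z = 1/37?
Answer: 1462393/37 ≈ 39524.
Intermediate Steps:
R = -8 (R = -9 + 1 = -8)
A(P) = -8 - P
Z = -110/37 (Z = -3 + 1/37 = -110/37 ≈ -2.9730)
U(f, d) = -3*d - 110*f/37 (U(f, d) = -110*f/37 + (-8 - 1*(-5))*d = -110*f/37 + (-8 + 5)*d = -110*f/37 - 3*d = -3*d - 110*f/37)
U(-180, -167) - 1*(-38488) = (-3*(-167) - 110/37*(-180)) - 1*(-38488) = (501 + 19800/37) + 38488 = 38337/37 + 38488 = 1462393/37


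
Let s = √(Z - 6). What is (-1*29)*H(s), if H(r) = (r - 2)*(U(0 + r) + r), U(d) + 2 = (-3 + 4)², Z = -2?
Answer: 174 + 174*I*√2 ≈ 174.0 + 246.07*I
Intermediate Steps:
U(d) = -1 (U(d) = -2 + (-3 + 4)² = -2 + 1² = -2 + 1 = -1)
s = 2*I*√2 (s = √(-2 - 6) = √(-8) = 2*I*√2 ≈ 2.8284*I)
H(r) = (-1 + r)*(-2 + r) (H(r) = (r - 2)*(-1 + r) = (-2 + r)*(-1 + r) = (-1 + r)*(-2 + r))
(-1*29)*H(s) = (-1*29)*(2 + (2*I*√2)² - 6*I*√2) = -29*(2 - 8 - 6*I*√2) = -29*(-6 - 6*I*√2) = 174 + 174*I*√2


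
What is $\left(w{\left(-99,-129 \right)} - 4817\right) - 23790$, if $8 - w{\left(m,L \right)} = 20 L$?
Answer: $-26019$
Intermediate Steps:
$w{\left(m,L \right)} = 8 - 20 L$
$\left(w{\left(-99,-129 \right)} - 4817\right) - 23790 = \left(\left(8 - -2580\right) - 4817\right) - 23790 = \left(\left(8 + 2580\right) - 4817\right) - 23790 = \left(2588 - 4817\right) - 23790 = -2229 - 23790 = -26019$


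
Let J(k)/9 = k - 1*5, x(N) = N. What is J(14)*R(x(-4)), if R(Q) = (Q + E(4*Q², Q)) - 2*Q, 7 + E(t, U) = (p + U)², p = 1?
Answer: 486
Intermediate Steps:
J(k) = -45 + 9*k (J(k) = 9*(k - 1*5) = 9*(k - 5) = 9*(-5 + k) = -45 + 9*k)
E(t, U) = -7 + (1 + U)²
R(Q) = -7 + (1 + Q)² - Q (R(Q) = (Q + (-7 + (1 + Q)²)) - 2*Q = (-7 + Q + (1 + Q)²) - 2*Q = -7 + (1 + Q)² - Q)
J(14)*R(x(-4)) = (-45 + 9*14)*(-6 - 4 + (-4)²) = (-45 + 126)*(-6 - 4 + 16) = 81*6 = 486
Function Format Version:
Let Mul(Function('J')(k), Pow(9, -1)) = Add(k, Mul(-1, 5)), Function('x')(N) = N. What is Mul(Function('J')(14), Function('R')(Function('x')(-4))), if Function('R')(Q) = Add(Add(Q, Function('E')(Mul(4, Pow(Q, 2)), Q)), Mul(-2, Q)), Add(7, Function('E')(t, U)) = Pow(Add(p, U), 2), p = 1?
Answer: 486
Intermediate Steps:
Function('J')(k) = Add(-45, Mul(9, k)) (Function('J')(k) = Mul(9, Add(k, Mul(-1, 5))) = Mul(9, Add(k, -5)) = Mul(9, Add(-5, k)) = Add(-45, Mul(9, k)))
Function('E')(t, U) = Add(-7, Pow(Add(1, U), 2))
Function('R')(Q) = Add(-7, Pow(Add(1, Q), 2), Mul(-1, Q)) (Function('R')(Q) = Add(Add(Q, Add(-7, Pow(Add(1, Q), 2))), Mul(-2, Q)) = Add(Add(-7, Q, Pow(Add(1, Q), 2)), Mul(-2, Q)) = Add(-7, Pow(Add(1, Q), 2), Mul(-1, Q)))
Mul(Function('J')(14), Function('R')(Function('x')(-4))) = Mul(Add(-45, Mul(9, 14)), Add(-6, -4, Pow(-4, 2))) = Mul(Add(-45, 126), Add(-6, -4, 16)) = Mul(81, 6) = 486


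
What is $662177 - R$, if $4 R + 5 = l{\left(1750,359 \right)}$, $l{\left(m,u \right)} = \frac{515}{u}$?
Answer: $\frac{237721863}{359} \approx 6.6218 \cdot 10^{5}$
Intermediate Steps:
$R = - \frac{320}{359}$ ($R = - \frac{5}{4} + \frac{515 \cdot \frac{1}{359}}{4} = - \frac{5}{4} + \frac{1}{4} \cdot \frac{515}{359} = - \frac{5}{4} + \frac{515}{1436} = - \frac{320}{359} \approx -0.89137$)
$662177 - R = 662177 - - \frac{320}{359} = 662177 + \frac{320}{359} = \frac{237721863}{359}$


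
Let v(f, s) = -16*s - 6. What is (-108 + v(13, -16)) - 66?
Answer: 76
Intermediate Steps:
v(f, s) = -6 - 16*s
(-108 + v(13, -16)) - 66 = (-108 + (-6 - 16*(-16))) - 66 = (-108 + (-6 + 256)) - 66 = (-108 + 250) - 66 = 142 - 66 = 76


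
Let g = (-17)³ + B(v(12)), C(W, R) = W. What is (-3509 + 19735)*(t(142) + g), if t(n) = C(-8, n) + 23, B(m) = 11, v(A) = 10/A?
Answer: -79296462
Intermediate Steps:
t(n) = 15 (t(n) = -8 + 23 = 15)
g = -4902 (g = (-17)³ + 11 = -4913 + 11 = -4902)
(-3509 + 19735)*(t(142) + g) = (-3509 + 19735)*(15 - 4902) = 16226*(-4887) = -79296462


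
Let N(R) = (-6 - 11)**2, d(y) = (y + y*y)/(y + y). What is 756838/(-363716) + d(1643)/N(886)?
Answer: 40124185/52556962 ≈ 0.76344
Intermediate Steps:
d(y) = (y + y**2)/(2*y) (d(y) = (y + y**2)/((2*y)) = (y + y**2)*(1/(2*y)) = (y + y**2)/(2*y))
N(R) = 289 (N(R) = (-17)**2 = 289)
756838/(-363716) + d(1643)/N(886) = 756838/(-363716) + (1/2 + (1/2)*1643)/289 = 756838*(-1/363716) + (1/2 + 1643/2)*(1/289) = -378419/181858 + 822*(1/289) = -378419/181858 + 822/289 = 40124185/52556962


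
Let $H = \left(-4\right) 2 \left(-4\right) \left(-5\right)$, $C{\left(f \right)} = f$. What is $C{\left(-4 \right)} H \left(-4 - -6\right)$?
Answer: $1280$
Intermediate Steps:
$H = -160$ ($H = \left(-8\right) \left(-4\right) \left(-5\right) = 32 \left(-5\right) = -160$)
$C{\left(-4 \right)} H \left(-4 - -6\right) = \left(-4\right) \left(-160\right) \left(-4 - -6\right) = 640 \left(-4 + 6\right) = 640 \cdot 2 = 1280$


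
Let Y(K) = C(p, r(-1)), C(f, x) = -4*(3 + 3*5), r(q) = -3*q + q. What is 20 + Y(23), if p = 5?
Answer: -52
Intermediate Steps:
r(q) = -2*q
C(f, x) = -72 (C(f, x) = -4*(3 + 15) = -4*18 = -72)
Y(K) = -72
20 + Y(23) = 20 - 72 = -52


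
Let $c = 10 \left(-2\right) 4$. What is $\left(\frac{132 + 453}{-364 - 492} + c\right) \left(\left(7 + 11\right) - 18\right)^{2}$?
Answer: $0$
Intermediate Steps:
$c = -80$ ($c = \left(-20\right) 4 = -80$)
$\left(\frac{132 + 453}{-364 - 492} + c\right) \left(\left(7 + 11\right) - 18\right)^{2} = \left(\frac{132 + 453}{-364 - 492} - 80\right) \left(\left(7 + 11\right) - 18\right)^{2} = \left(\frac{585}{-856} - 80\right) \left(18 - 18\right)^{2} = \left(585 \left(- \frac{1}{856}\right) - 80\right) 0^{2} = \left(- \frac{585}{856} - 80\right) 0 = \left(- \frac{69065}{856}\right) 0 = 0$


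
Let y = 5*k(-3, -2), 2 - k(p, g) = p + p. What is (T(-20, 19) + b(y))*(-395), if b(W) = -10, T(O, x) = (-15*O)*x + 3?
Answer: -2248735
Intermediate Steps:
k(p, g) = 2 - 2*p (k(p, g) = 2 - (p + p) = 2 - 2*p)
y = 40 (y = 5*(2 - 2*(-3)) = 5*(2 + 6) = 5*8 = 40)
T(O, x) = 3 - 15*O*x (T(O, x) = -15*O*x + 3 = 3 - 15*O*x)
(T(-20, 19) + b(y))*(-395) = ((3 - 15*(-20)*19) - 10)*(-395) = ((3 + 5700) - 10)*(-395) = (5703 - 10)*(-395) = 5693*(-395) = -2248735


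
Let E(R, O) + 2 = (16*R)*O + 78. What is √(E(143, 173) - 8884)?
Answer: 2*√96754 ≈ 622.11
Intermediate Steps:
E(R, O) = 76 + 16*O*R (E(R, O) = -2 + ((16*R)*O + 78) = -2 + (16*O*R + 78) = -2 + (78 + 16*O*R) = 76 + 16*O*R)
√(E(143, 173) - 8884) = √((76 + 16*173*143) - 8884) = √((76 + 395824) - 8884) = √(395900 - 8884) = √387016 = 2*√96754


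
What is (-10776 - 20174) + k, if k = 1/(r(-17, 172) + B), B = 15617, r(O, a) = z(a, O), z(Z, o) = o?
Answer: -482819999/15600 ≈ -30950.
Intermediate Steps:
r(O, a) = O
k = 1/15600 (k = 1/(-17 + 15617) = 1/15600 ≈ 6.4103e-5)
(-10776 - 20174) + k = (-10776 - 20174) + 1/15600 = -30950 + 1/15600 = -482819999/15600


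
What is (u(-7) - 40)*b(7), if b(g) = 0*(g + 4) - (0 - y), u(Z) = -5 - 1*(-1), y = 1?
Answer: -44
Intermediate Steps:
u(Z) = -4 (u(Z) = -5 + 1 = -4)
b(g) = 1 (b(g) = 0*(g + 4) - (0 - 1*1) = 0*(4 + g) - (0 - 1) = 0 - 1*(-1) = 0 + 1 = 1)
(u(-7) - 40)*b(7) = (-4 - 40)*1 = -44*1 = -44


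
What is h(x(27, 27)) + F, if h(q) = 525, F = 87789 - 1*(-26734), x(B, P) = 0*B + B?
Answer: 115048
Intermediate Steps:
x(B, P) = B (x(B, P) = 0 + B = B)
F = 114523 (F = 87789 + 26734 = 114523)
h(x(27, 27)) + F = 525 + 114523 = 115048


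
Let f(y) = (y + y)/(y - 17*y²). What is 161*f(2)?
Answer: -322/33 ≈ -9.7576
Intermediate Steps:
f(y) = 2*y/(y - 17*y²) (f(y) = (2*y)/(y - 17*y²) = 2*y/(y - 17*y²))
161*f(2) = 161*(-2/(-1 + 17*2)) = 161*(-2/(-1 + 34)) = 161*(-2/33) = -322/33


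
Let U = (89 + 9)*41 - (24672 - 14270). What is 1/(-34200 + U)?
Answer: -1/40584 ≈ -2.4640e-5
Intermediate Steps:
U = -6384 (U = 98*41 - 1*10402 = 4018 - 10402 = -6384)
1/(-34200 + U) = 1/(-34200 - 6384) = 1/(-40584) = -1/40584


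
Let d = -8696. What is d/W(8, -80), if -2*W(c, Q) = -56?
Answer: -2174/7 ≈ -310.57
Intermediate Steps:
W(c, Q) = 28 (W(c, Q) = -1/2*(-56) = 28)
d/W(8, -80) = -8696/28 = -8696*1/28 = -2174/7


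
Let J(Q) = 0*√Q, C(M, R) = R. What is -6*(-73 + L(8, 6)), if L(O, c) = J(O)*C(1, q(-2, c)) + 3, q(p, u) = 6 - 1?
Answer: 420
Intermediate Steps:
q(p, u) = 5
J(Q) = 0
L(O, c) = 3 (L(O, c) = 0*5 + 3 = 0 + 3 = 3)
-6*(-73 + L(8, 6)) = -6*(-73 + 3) = -6*(-70) = 420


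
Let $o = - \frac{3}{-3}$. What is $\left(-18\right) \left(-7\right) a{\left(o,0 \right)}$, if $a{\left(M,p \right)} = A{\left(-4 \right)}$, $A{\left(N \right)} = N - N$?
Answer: $0$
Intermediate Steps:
$A{\left(N \right)} = 0$
$o = 1$ ($o = \left(-3\right) \left(- \frac{1}{3}\right) = 1$)
$a{\left(M,p \right)} = 0$
$\left(-18\right) \left(-7\right) a{\left(o,0 \right)} = \left(-18\right) \left(-7\right) 0 = 126 \cdot 0 = 0$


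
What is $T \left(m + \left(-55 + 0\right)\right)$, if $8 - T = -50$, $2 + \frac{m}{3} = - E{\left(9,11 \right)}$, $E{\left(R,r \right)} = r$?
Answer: $-5452$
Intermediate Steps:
$m = -39$ ($m = -6 + 3 \left(\left(-1\right) 11\right) = -6 + 3 \left(-11\right) = -6 - 33 = -39$)
$T = 58$ ($T = 8 - -50 = 8 + 50 = 58$)
$T \left(m + \left(-55 + 0\right)\right) = 58 \left(-39 + \left(-55 + 0\right)\right) = 58 \left(-39 - 55\right) = 58 \left(-94\right) = -5452$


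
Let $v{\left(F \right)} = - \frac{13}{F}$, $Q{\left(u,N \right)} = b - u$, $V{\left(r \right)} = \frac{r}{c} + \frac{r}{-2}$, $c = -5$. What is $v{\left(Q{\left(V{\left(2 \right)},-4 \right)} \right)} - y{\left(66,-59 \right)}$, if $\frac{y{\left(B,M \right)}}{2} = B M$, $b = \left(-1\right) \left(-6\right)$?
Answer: $\frac{288091}{37} \approx 7786.2$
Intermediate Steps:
$b = 6$
$V{\left(r \right)} = - \frac{7 r}{10}$ ($V{\left(r \right)} = \frac{r}{-5} + \frac{r}{-2} = r \left(- \frac{1}{5}\right) + r \left(- \frac{1}{2}\right) = - \frac{r}{5} - \frac{r}{2} = - \frac{7 r}{10}$)
$Q{\left(u,N \right)} = 6 - u$
$y{\left(B,M \right)} = 2 B M$
$v{\left(Q{\left(V{\left(2 \right)},-4 \right)} \right)} - y{\left(66,-59 \right)} = - \frac{13}{6 - \left(- \frac{7}{10}\right) 2} - 2 \cdot 66 \left(-59\right) = - \frac{13}{6 - - \frac{7}{5}} - -7788 = - \frac{13}{6 + \frac{7}{5}} + 7788 = - \frac{13}{\frac{37}{5}} + 7788 = \left(-13\right) \frac{5}{37} + 7788 = - \frac{65}{37} + 7788 = \frac{288091}{37}$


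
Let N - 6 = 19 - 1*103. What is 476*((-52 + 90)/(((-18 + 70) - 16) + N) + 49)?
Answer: 68680/3 ≈ 22893.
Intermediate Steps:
N = -78 (N = 6 + (19 - 1*103) = 6 + (19 - 103) = 6 - 84 = -78)
476*((-52 + 90)/(((-18 + 70) - 16) + N) + 49) = 476*((-52 + 90)/(((-18 + 70) - 16) - 78) + 49) = 476*(38/((52 - 16) - 78) + 49) = 476*(38/(36 - 78) + 49) = 476*(38/(-42) + 49) = 476*(38*(-1/42) + 49) = 476*(-19/21 + 49) = 476*(1010/21) = 68680/3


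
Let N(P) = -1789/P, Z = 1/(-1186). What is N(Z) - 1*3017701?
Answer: -895947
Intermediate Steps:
Z = -1/1186 ≈ -0.00084317
N(Z) - 1*3017701 = -1789/(-1/1186) - 1*3017701 = -1789*(-1186) - 3017701 = 2121754 - 3017701 = -895947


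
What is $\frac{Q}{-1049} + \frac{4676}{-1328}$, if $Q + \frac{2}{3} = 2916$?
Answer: $- \frac{6582515}{1044804} \approx -6.3002$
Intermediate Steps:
$Q = \frac{8746}{3}$ ($Q = - \frac{2}{3} + 2916 = \frac{8746}{3} \approx 2915.3$)
$\frac{Q}{-1049} + \frac{4676}{-1328} = \frac{8746}{3 \left(-1049\right)} + \frac{4676}{-1328} = \frac{8746}{3} \left(- \frac{1}{1049}\right) + 4676 \left(- \frac{1}{1328}\right) = - \frac{8746}{3147} - \frac{1169}{332} = - \frac{6582515}{1044804}$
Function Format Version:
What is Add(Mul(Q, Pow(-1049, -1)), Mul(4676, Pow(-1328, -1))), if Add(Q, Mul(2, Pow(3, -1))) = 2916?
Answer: Rational(-6582515, 1044804) ≈ -6.3002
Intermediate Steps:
Q = Rational(8746, 3) (Q = Add(Rational(-2, 3), 2916) = Rational(8746, 3) ≈ 2915.3)
Add(Mul(Q, Pow(-1049, -1)), Mul(4676, Pow(-1328, -1))) = Add(Mul(Rational(8746, 3), Pow(-1049, -1)), Mul(4676, Pow(-1328, -1))) = Add(Mul(Rational(8746, 3), Rational(-1, 1049)), Mul(4676, Rational(-1, 1328))) = Add(Rational(-8746, 3147), Rational(-1169, 332)) = Rational(-6582515, 1044804)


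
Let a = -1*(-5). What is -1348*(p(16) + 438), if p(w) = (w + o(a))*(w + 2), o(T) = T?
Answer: -1099968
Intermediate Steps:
a = 5
p(w) = (2 + w)*(5 + w) (p(w) = (w + 5)*(w + 2) = (5 + w)*(2 + w) = (2 + w)*(5 + w))
-1348*(p(16) + 438) = -1348*((10 + 16**2 + 7*16) + 438) = -1348*((10 + 256 + 112) + 438) = -1348*(378 + 438) = -1348*816 = -1099968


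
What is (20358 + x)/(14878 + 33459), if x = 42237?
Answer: 62595/48337 ≈ 1.2950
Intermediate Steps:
(20358 + x)/(14878 + 33459) = (20358 + 42237)/(14878 + 33459) = 62595/48337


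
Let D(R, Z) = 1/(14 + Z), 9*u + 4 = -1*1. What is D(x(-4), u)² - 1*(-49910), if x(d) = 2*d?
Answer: 730732391/14641 ≈ 49910.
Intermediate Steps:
u = -5/9 (u = -4/9 + (-1*1)/9 = -4/9 + (⅑)*(-1) = -4/9 - ⅑ = -5/9 ≈ -0.55556)
D(x(-4), u)² - 1*(-49910) = (1/(14 - 5/9))² - 1*(-49910) = (1/(121/9))² + 49910 = (9/121)² + 49910 = 81/14641 + 49910 = 730732391/14641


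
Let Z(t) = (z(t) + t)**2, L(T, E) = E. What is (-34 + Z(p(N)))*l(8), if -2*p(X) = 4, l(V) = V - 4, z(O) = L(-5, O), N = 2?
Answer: -72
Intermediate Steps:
z(O) = O
l(V) = -4 + V
p(X) = -2 (p(X) = -1/2*4 = -2)
Z(t) = 4*t**2 (Z(t) = (t + t)**2 = (2*t)**2 = 4*t**2)
(-34 + Z(p(N)))*l(8) = (-34 + 4*(-2)**2)*(-4 + 8) = (-34 + 4*4)*4 = (-34 + 16)*4 = -18*4 = -72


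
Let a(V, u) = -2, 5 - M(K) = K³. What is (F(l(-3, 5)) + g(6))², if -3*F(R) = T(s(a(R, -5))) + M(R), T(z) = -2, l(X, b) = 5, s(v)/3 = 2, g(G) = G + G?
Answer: 24964/9 ≈ 2773.8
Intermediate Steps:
M(K) = 5 - K³
g(G) = 2*G
s(v) = 6 (s(v) = 3*2 = 6)
F(R) = -1 + R³/3 (F(R) = -(-2 + (5 - R³))/3 = -(3 - R³)/3 = -1 + R³/3)
(F(l(-3, 5)) + g(6))² = ((-1 + (⅓)*5³) + 2*6)² = ((-1 + (⅓)*125) + 12)² = ((-1 + 125/3) + 12)² = (122/3 + 12)² = (158/3)² = 24964/9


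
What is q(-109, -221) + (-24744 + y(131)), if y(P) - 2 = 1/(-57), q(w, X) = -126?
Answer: -1417477/57 ≈ -24868.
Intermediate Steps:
y(P) = 113/57 (y(P) = 2 + 1/(-57) = 2 - 1/57 = 113/57)
q(-109, -221) + (-24744 + y(131)) = -126 + (-24744 + 113/57) = -126 - 1410295/57 = -1417477/57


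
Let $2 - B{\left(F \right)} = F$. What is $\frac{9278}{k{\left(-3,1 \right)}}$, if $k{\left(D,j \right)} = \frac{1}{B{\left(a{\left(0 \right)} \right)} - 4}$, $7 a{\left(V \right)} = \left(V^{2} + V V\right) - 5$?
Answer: $- \frac{83502}{7} \approx -11929.0$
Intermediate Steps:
$a{\left(V \right)} = - \frac{5}{7} + \frac{2 V^{2}}{7}$ ($a{\left(V \right)} = \frac{\left(V^{2} + V V\right) - 5}{7} = \frac{\left(V^{2} + V^{2}\right) - 5}{7} = \frac{2 V^{2} - 5}{7} = \frac{-5 + 2 V^{2}}{7} = - \frac{5}{7} + \frac{2 V^{2}}{7}$)
$B{\left(F \right)} = 2 - F$
$k{\left(D,j \right)} = - \frac{7}{9}$ ($k{\left(D,j \right)} = \frac{1}{\left(2 - \left(- \frac{5}{7} + \frac{2 \cdot 0^{2}}{7}\right)\right) - 4} = \frac{1}{\left(2 - \left(- \frac{5}{7} + \frac{2}{7} \cdot 0\right)\right) - 4} = \frac{1}{\left(2 - \left(- \frac{5}{7} + 0\right)\right) - 4} = \frac{1}{\left(2 - - \frac{5}{7}\right) - 4} = \frac{1}{\left(2 + \frac{5}{7}\right) - 4} = \frac{1}{\frac{19}{7} - 4} = \frac{1}{- \frac{9}{7}} = - \frac{7}{9}$)
$\frac{9278}{k{\left(-3,1 \right)}} = \frac{9278}{- \frac{7}{9}} = 9278 \left(- \frac{9}{7}\right) = - \frac{83502}{7}$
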